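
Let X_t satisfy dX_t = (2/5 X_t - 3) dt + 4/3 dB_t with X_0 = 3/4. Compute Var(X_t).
Var(X_t) = 20*exp(4*t/5)/9 - 20/9

The variance V(t) = Var(X_t) satisfies V'(t) = 2 a V(t) + c^2 with V(0) = 0 (drift coefficient is linear in X, diffusion is constant). With a = 2/5, c = 4/3, the solution is
  V(t) = (c^2 / (2 a)) * (exp(2 a t) - 1)
       = ((4/3)^2 / (2*(2/5))) * (exp((4/5) t) - 1)
       = 20*exp(4*t/5)/9 - 20/9.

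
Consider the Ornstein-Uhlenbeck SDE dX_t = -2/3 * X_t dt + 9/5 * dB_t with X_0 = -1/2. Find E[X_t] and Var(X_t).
E[X_t] = -exp(-2*t/3)/2; Var(X_t) = 243/100 - 243*exp(-4*t/3)/100

The OU SDE dX = -theta X dt + sigma dB admits the integrating factor exp(theta t): d(exp(theta t) X_t) = sigma exp(theta t) dB_t. Integrating from 0 to t:
  X_t = x_0 * exp(-theta t) + sigma * int_0^t exp(-theta (t-s)) dB_s.
The Itô integral has mean 0 and (by the Itô isometry) variance sigma^2 * int_0^t exp(-2 theta (t - s)) ds = sigma^2 * (1 - exp(-2 theta t)) / (2 theta).
With theta = 2/3, sigma = 9/5, x_0 = -1/2:
  E[X_t] = -1/2 * exp(-2/3 t) = -exp(-2*t/3)/2
  Var(X_t) = (9/5)^2 * (1 - exp(-2*2/3 t)) / (2 * 2/3) = 243/100 - 243*exp(-4*t/3)/100.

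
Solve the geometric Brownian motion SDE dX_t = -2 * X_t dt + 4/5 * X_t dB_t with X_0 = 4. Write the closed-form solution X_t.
X_t = 4 * exp((-58/25) * t + (4/5) * B_t)

For GBM dX = mu X dt + sigma X dB with X_0 = x_0, apply Itô to Y = log X: dY = (mu - sigma^2/2) dt + sigma dB, so Y_t = log(x_0) + (mu - sigma^2/2) t + sigma B_t and hence X_t = x_0 * exp((mu - sigma^2/2) t + sigma B_t).
With mu = -2, sigma = 4/5, x_0 = 4, this gives:
  X_t = 4 * exp((-58/25) * t + (4/5) * B_t).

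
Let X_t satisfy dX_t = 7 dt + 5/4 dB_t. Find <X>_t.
<X>_t = 25*t/16

For an Itô process dX_t = a(t) dt + b(t) dB_t, the quadratic variation is <X>_t = int_0^t b(s)^2 ds (the drift term does not contribute). Here b(s) = 5/4, so
  b(s)^2 = 25/16.
Integrating from 0 to t:
  <X>_t = int_0^t (25/16) ds = 25*t/16.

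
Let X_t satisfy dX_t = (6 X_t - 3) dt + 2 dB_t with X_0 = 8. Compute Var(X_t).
Var(X_t) = exp(12*t)/3 - 1/3

The variance V(t) = Var(X_t) satisfies V'(t) = 2 a V(t) + c^2 with V(0) = 0 (drift coefficient is linear in X, diffusion is constant). With a = 6, c = 2, the solution is
  V(t) = (c^2 / (2 a)) * (exp(2 a t) - 1)
       = (2^2 / (2*6)) * (exp(12 t) - 1)
       = exp(12*t)/3 - 1/3.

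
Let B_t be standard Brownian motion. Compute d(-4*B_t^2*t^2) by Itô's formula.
d(-4*B_t^2*t^2) = (4*t*(-2*B_t^2 - t)) dt + (-8*B_t*t^2) dB_t

Itô's formula for f(t, x): d f(t, B_t) = (f_t + (1/2) f_xx) dt + f_x dB_t. Compute partials of f(t, x) = -4*t^2*x^2:
  f_t(t,x)  = -8*t*x^2
  f_x(t,x)  = -8*t^2*x
  f_xx(t,x) = -8*t^2
Assemble drift = f_t + (1/2) f_xx = 4*t*(-t - 2*x^2) and diffusion = f_x = -8*t^2*x. Substituting x = B_t:
  d(-4*B_t^2*t^2) = (4*t*(-2*B_t^2 - t)) dt + (-8*B_t*t^2) dB_t.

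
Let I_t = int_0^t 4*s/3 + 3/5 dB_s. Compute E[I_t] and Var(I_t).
E[I_t] = 0; Var(I_t) = t*(400*t^2 + 540*t + 243)/675

The Itô integral of a deterministic integrand f(s) has mean 0 because each increment f(s) * (B_{s+ds} - B_s) has mean 0. By the Itô isometry:
  Var( int_0^t f(s) dB_s ) = E[ (int_0^t f(s) dB_s)^2 ] = int_0^t f(s)^2 ds.
Here f(s) = 4*s/3 + 3/5, so f(s)^2 = (20*s + 9)^2/225. Integrate:
  int_0^t ((20*s + 9)^2/225) ds = t*(400*t^2 + 540*t + 243)/675.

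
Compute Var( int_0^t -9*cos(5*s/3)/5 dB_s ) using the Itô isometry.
Var = 81*t/50 + 243*sin(10*t/3)/500

The Itô integral of a deterministic integrand f(s) has mean 0 because each increment f(s) * (B_{s+ds} - B_s) has mean 0. By the Itô isometry:
  Var( int_0^t f(s) dB_s ) = E[ (int_0^t f(s) dB_s)^2 ] = int_0^t f(s)^2 ds.
Here f(s) = -9*cos(5*s/3)/5, so f(s)^2 = 81*cos(5*s/3)^2/25. Integrate:
  int_0^t (81*cos(5*s/3)^2/25) ds = 81*t/50 + 243*sin(10*t/3)/500.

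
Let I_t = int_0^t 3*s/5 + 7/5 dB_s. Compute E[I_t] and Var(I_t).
E[I_t] = 0; Var(I_t) = t*(3*t^2 + 21*t + 49)/25

The Itô integral of a deterministic integrand f(s) has mean 0 because each increment f(s) * (B_{s+ds} - B_s) has mean 0. By the Itô isometry:
  Var( int_0^t f(s) dB_s ) = E[ (int_0^t f(s) dB_s)^2 ] = int_0^t f(s)^2 ds.
Here f(s) = 3*s/5 + 7/5, so f(s)^2 = (3*s + 7)^2/25. Integrate:
  int_0^t ((3*s + 7)^2/25) ds = t*(3*t^2 + 21*t + 49)/25.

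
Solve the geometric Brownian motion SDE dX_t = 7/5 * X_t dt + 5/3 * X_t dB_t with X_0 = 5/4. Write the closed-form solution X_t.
X_t = 5/4 * exp((1/90) * t + (5/3) * B_t)

For GBM dX = mu X dt + sigma X dB with X_0 = x_0, apply Itô to Y = log X: dY = (mu - sigma^2/2) dt + sigma dB, so Y_t = log(x_0) + (mu - sigma^2/2) t + sigma B_t and hence X_t = x_0 * exp((mu - sigma^2/2) t + sigma B_t).
With mu = 7/5, sigma = 5/3, x_0 = 5/4, this gives:
  X_t = 5/4 * exp((1/90) * t + (5/3) * B_t).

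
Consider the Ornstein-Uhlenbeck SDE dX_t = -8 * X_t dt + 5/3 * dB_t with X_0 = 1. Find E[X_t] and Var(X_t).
E[X_t] = exp(-8*t); Var(X_t) = 25/144 - 25*exp(-16*t)/144

The OU SDE dX = -theta X dt + sigma dB admits the integrating factor exp(theta t): d(exp(theta t) X_t) = sigma exp(theta t) dB_t. Integrating from 0 to t:
  X_t = x_0 * exp(-theta t) + sigma * int_0^t exp(-theta (t-s)) dB_s.
The Itô integral has mean 0 and (by the Itô isometry) variance sigma^2 * int_0^t exp(-2 theta (t - s)) ds = sigma^2 * (1 - exp(-2 theta t)) / (2 theta).
With theta = 8, sigma = 5/3, x_0 = 1:
  E[X_t] = 1 * exp(-8 t) = exp(-8*t)
  Var(X_t) = (5/3)^2 * (1 - exp(-2*8 t)) / (2 * 8) = 25/144 - 25*exp(-16*t)/144.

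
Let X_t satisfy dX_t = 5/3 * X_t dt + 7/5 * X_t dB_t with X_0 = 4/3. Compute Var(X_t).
Var(X_t) = 16*(exp(49*t/25) - 1)*exp(10*t/3)/9

For GBM dX = mu X dt + sigma X dB with X_0 = x_0, apply Itô to Y = log X: dY = (mu - sigma^2/2) dt + sigma dB, so Y_t = log(x_0) + (mu - sigma^2/2) t + sigma B_t and hence X_t = x_0 * exp((mu - sigma^2/2) t + sigma B_t).
With mu = 5/3, sigma = 7/5, x_0 = 4/3, this gives:
  X_t = 4/3 * exp((103/150) * t + (7/5) * B_t).
Since sigma*B_t ~ Normal(0, sigma^2 t), E[exp(sigma*B_t)] = exp(sigma^2 t / 2); so E[X_t] = x_0 * exp((mu - sigma^2/2) t) * exp(sigma^2 t / 2) = x_0 * exp(mu t) = 4*exp(5*t/3)/3.
Var(X_t) = E[X_t^2] - (E[X_t])^2 = x_0^2 * exp(2 mu t) * (exp(sigma^2 t) - 1) = 16*(exp(49*t/25) - 1)*exp(10*t/3)/9.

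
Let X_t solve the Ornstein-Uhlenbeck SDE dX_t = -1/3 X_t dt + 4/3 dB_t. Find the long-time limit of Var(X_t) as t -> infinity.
lim Var(X_t) = 8/3

The OU SDE dX = -theta X dt + sigma dB admits the integrating factor exp(theta t): d(exp(theta t) X_t) = sigma exp(theta t) dB_t. Integrating from 0 to t gives X_t = x_0 * exp(-theta t) + sigma * int_0^t exp(-theta (t-s)) dB_s for any initial x_0. The Itô integral has variance (by the Itô isometry) sigma^2 * int_0^t exp(-2 theta (t - s)) ds = sigma^2 * (1 - exp(-2 theta t)) / (2 theta), independent of x_0.
With theta = 1/3, sigma = 4/3:
  Var(X_t) = (4/3)^2 * (1 - exp(-2*1/3 t)) / (2 * 1/3) = 8/3 - 8*exp(-2*t/3)/3.
As t -> infinity, exp(-2*1/3 t) -> 0, so the stationary variance is sigma^2 / (2 theta) = 8/3.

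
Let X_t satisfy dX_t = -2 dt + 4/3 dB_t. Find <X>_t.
<X>_t = 16*t/9

For an Itô process dX_t = a(t) dt + b(t) dB_t, the quadratic variation is <X>_t = int_0^t b(s)^2 ds (the drift term does not contribute). Here b(s) = 4/3, so
  b(s)^2 = 16/9.
Integrating from 0 to t:
  <X>_t = int_0^t (16/9) ds = 16*t/9.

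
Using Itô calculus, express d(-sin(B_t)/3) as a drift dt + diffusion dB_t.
d(-sin(B_t)/3) = (sin(B_t)/6) dt + (-cos(B_t)/3) dB_t

Itô's formula for f(B_t) gives d f(B_t) = f'(B_t) dB_t + (1/2) f''(B_t) dt. Compute derivatives of f(x) = -sin(x)/3:
  f'(x)  = -cos(x)/3
  f''(x) = sin(x)/3
Substitute x = B_t and multiply the f'' term by 1/2:
  drift     = (1/2) * (sin(x)/3) evaluated at B_t = sin(B_t)/6
  diffusion = (-cos(x)/3) evaluated at B_t = -cos(B_t)/3
Therefore d(-sin(B_t)/3) = (sin(B_t)/6) dt + (-cos(B_t)/3) dB_t.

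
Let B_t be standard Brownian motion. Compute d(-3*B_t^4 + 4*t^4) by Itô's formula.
d(-3*B_t^4 + 4*t^4) = (-18*B_t^2 + 16*t^3) dt + (-12*B_t^3) dB_t

Itô's formula for f(t, x): d f(t, B_t) = (f_t + (1/2) f_xx) dt + f_x dB_t. Compute partials of f(t, x) = 4*t^4 - 3*x^4:
  f_t(t,x)  = 16*t^3
  f_x(t,x)  = -12*x^3
  f_xx(t,x) = -36*x^2
Assemble drift = f_t + (1/2) f_xx = 16*t^3 - 18*x^2 and diffusion = f_x = -12*x^3. Substituting x = B_t:
  d(-3*B_t^4 + 4*t^4) = (-18*B_t^2 + 16*t^3) dt + (-12*B_t^3) dB_t.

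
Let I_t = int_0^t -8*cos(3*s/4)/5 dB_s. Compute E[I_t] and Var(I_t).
E[I_t] = 0; Var(I_t) = 32*t/25 + 64*sin(3*t/2)/75

The Itô integral of a deterministic integrand f(s) has mean 0 because each increment f(s) * (B_{s+ds} - B_s) has mean 0. By the Itô isometry:
  Var( int_0^t f(s) dB_s ) = E[ (int_0^t f(s) dB_s)^2 ] = int_0^t f(s)^2 ds.
Here f(s) = -8*cos(3*s/4)/5, so f(s)^2 = 64*cos(3*s/4)^2/25. Integrate:
  int_0^t (64*cos(3*s/4)^2/25) ds = 32*t/25 + 64*sin(3*t/2)/75.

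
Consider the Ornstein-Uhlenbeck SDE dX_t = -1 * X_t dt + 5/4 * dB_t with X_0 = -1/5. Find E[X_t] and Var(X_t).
E[X_t] = -exp(-t)/5; Var(X_t) = 25/32 - 25*exp(-2*t)/32

The OU SDE dX = -theta X dt + sigma dB admits the integrating factor exp(theta t): d(exp(theta t) X_t) = sigma exp(theta t) dB_t. Integrating from 0 to t:
  X_t = x_0 * exp(-theta t) + sigma * int_0^t exp(-theta (t-s)) dB_s.
The Itô integral has mean 0 and (by the Itô isometry) variance sigma^2 * int_0^t exp(-2 theta (t - s)) ds = sigma^2 * (1 - exp(-2 theta t)) / (2 theta).
With theta = 1, sigma = 5/4, x_0 = -1/5:
  E[X_t] = -1/5 * exp(-1 t) = -exp(-t)/5
  Var(X_t) = (5/4)^2 * (1 - exp(-2*1 t)) / (2 * 1) = 25/32 - 25*exp(-2*t)/32.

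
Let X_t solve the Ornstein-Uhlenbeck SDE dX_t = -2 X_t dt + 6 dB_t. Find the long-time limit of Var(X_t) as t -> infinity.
lim Var(X_t) = 9

The OU SDE dX = -theta X dt + sigma dB admits the integrating factor exp(theta t): d(exp(theta t) X_t) = sigma exp(theta t) dB_t. Integrating from 0 to t gives X_t = x_0 * exp(-theta t) + sigma * int_0^t exp(-theta (t-s)) dB_s for any initial x_0. The Itô integral has variance (by the Itô isometry) sigma^2 * int_0^t exp(-2 theta (t - s)) ds = sigma^2 * (1 - exp(-2 theta t)) / (2 theta), independent of x_0.
With theta = 2, sigma = 6:
  Var(X_t) = (6)^2 * (1 - exp(-2*2 t)) / (2 * 2) = 9 - 9*exp(-4*t).
As t -> infinity, exp(-2*2 t) -> 0, so the stationary variance is sigma^2 / (2 theta) = 9.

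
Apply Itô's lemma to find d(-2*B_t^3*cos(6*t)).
d(-2*B_t^3*cos(6*t)) = (6*B_t*(2*B_t^2*sin(6*t) - cos(6*t))) dt + (-6*B_t^2*cos(6*t)) dB_t

Itô's formula for f(t, x): d f(t, B_t) = (f_t + (1/2) f_xx) dt + f_x dB_t. Compute partials of f(t, x) = -2*x^3*cos(6*t):
  f_t(t,x)  = 12*x^3*sin(6*t)
  f_x(t,x)  = -6*x^2*cos(6*t)
  f_xx(t,x) = -12*x*cos(6*t)
Assemble drift = f_t + (1/2) f_xx = 6*x*(2*x^2*sin(6*t) - cos(6*t)) and diffusion = f_x = -6*x^2*cos(6*t). Substituting x = B_t:
  d(-2*B_t^3*cos(6*t)) = (6*B_t*(2*B_t^2*sin(6*t) - cos(6*t))) dt + (-6*B_t^2*cos(6*t)) dB_t.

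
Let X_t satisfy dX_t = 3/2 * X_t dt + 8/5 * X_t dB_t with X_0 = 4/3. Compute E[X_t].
E[X_t] = 4*exp(3*t/2)/3

For GBM dX = mu X dt + sigma X dB with X_0 = x_0, apply Itô to Y = log X: dY = (mu - sigma^2/2) dt + sigma dB, so Y_t = log(x_0) + (mu - sigma^2/2) t + sigma B_t and hence X_t = x_0 * exp((mu - sigma^2/2) t + sigma B_t).
With mu = 3/2, sigma = 8/5, x_0 = 4/3, this gives:
  X_t = 4/3 * exp((11/50) * t + (8/5) * B_t).
Since sigma*B_t ~ Normal(0, sigma^2 t), E[exp(sigma*B_t)] = exp(sigma^2 t / 2); so E[X_t] = x_0 * exp((mu - sigma^2/2) t) * exp(sigma^2 t / 2) = x_0 * exp(mu t) = 4*exp(3*t/2)/3.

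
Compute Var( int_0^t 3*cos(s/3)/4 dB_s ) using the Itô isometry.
Var = 9*t/32 + 27*sin(2*t/3)/64

The Itô integral of a deterministic integrand f(s) has mean 0 because each increment f(s) * (B_{s+ds} - B_s) has mean 0. By the Itô isometry:
  Var( int_0^t f(s) dB_s ) = E[ (int_0^t f(s) dB_s)^2 ] = int_0^t f(s)^2 ds.
Here f(s) = 3*cos(s/3)/4, so f(s)^2 = 9*cos(s/3)^2/16. Integrate:
  int_0^t (9*cos(s/3)^2/16) ds = 9*t/32 + 27*sin(2*t/3)/64.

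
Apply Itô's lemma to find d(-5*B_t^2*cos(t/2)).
d(-5*B_t^2*cos(t/2)) = (5*B_t^2*sin(t/2)/2 - 5*cos(t/2)) dt + (-10*B_t*cos(t/2)) dB_t

Itô's formula for f(t, x): d f(t, B_t) = (f_t + (1/2) f_xx) dt + f_x dB_t. Compute partials of f(t, x) = -5*x^2*cos(t/2):
  f_t(t,x)  = 5*x^2*sin(t/2)/2
  f_x(t,x)  = -10*x*cos(t/2)
  f_xx(t,x) = -10*cos(t/2)
Assemble drift = f_t + (1/2) f_xx = 5*x^2*sin(t/2)/2 - 5*cos(t/2) and diffusion = f_x = -10*x*cos(t/2). Substituting x = B_t:
  d(-5*B_t^2*cos(t/2)) = (5*B_t^2*sin(t/2)/2 - 5*cos(t/2)) dt + (-10*B_t*cos(t/2)) dB_t.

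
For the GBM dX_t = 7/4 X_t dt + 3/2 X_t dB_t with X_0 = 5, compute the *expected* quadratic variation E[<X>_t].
E[<X>_t] = 225*exp(23*t/4)/23 - 225/23

<X>_t = int_0^t ((3/2) * X_s)^2 ds. Taking expectation inside the integral: E[<X>_t] = (3/2)^2 * int_0^t E[X_s^2] ds. For GBM, E[X_s^2] = x_0^2 * exp((2 mu + sigma^2) s). Integrating:
  E[<X>_t] = (3/2)^2 * 5^2 * (exp((2*(7/4) + (3/2)^2) t) - 1) / (2*(7/4) + (3/2)^2)
           = (3/2)^2 * 5^2 * (exp((23/4) t) - 1) / (23/4) = 225*exp(23*t/4)/23 - 225/23.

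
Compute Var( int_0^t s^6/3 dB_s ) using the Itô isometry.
Var = t^13/117

The Itô integral of a deterministic integrand f(s) has mean 0 because each increment f(s) * (B_{s+ds} - B_s) has mean 0. By the Itô isometry:
  Var( int_0^t f(s) dB_s ) = E[ (int_0^t f(s) dB_s)^2 ] = int_0^t f(s)^2 ds.
Here f(s) = s^6/3, so f(s)^2 = s^12/9. Integrate:
  int_0^t (s^12/9) ds = t^13/117.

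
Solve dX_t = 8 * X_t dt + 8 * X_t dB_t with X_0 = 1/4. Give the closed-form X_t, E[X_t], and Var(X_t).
X_t = 1/4 * exp((-24) t + (8) B_t); E[X_t] = exp(8*t)/4; Var(X_t) = (exp(64*t) - 1)*exp(16*t)/16

For GBM dX = mu X dt + sigma X dB with X_0 = x_0, apply Itô to Y = log X: dY = (mu - sigma^2/2) dt + sigma dB, so Y_t = log(x_0) + (mu - sigma^2/2) t + sigma B_t and hence X_t = x_0 * exp((mu - sigma^2/2) t + sigma B_t).
With mu = 8, sigma = 8, x_0 = 1/4, this gives:
  X_t = 1/4 * exp((-24) * t + (8) * B_t).
Since sigma*B_t ~ Normal(0, sigma^2 t), E[exp(sigma*B_t)] = exp(sigma^2 t / 2); so E[X_t] = x_0 * exp((mu - sigma^2/2) t) * exp(sigma^2 t / 2) = x_0 * exp(mu t) = exp(8*t)/4.
Var(X_t) = E[X_t^2] - (E[X_t])^2 = x_0^2 * exp(2 mu t) * (exp(sigma^2 t) - 1) = (exp(64*t) - 1)*exp(16*t)/16.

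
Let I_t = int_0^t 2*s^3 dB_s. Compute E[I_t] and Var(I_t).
E[I_t] = 0; Var(I_t) = 4*t^7/7

The Itô integral of a deterministic integrand f(s) has mean 0 because each increment f(s) * (B_{s+ds} - B_s) has mean 0. By the Itô isometry:
  Var( int_0^t f(s) dB_s ) = E[ (int_0^t f(s) dB_s)^2 ] = int_0^t f(s)^2 ds.
Here f(s) = 2*s^3, so f(s)^2 = 4*s^6. Integrate:
  int_0^t (4*s^6) ds = 4*t^7/7.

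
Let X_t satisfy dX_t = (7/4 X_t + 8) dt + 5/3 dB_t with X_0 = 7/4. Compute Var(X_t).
Var(X_t) = 50*exp(7*t/2)/63 - 50/63

The variance V(t) = Var(X_t) satisfies V'(t) = 2 a V(t) + c^2 with V(0) = 0 (drift coefficient is linear in X, diffusion is constant). With a = 7/4, c = 5/3, the solution is
  V(t) = (c^2 / (2 a)) * (exp(2 a t) - 1)
       = ((5/3)^2 / (2*(7/4))) * (exp((7/2) t) - 1)
       = 50*exp(7*t/2)/63 - 50/63.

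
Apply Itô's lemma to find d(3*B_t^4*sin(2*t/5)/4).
d(3*B_t^4*sin(2*t/5)/4) = (3*B_t^2*(B_t^2*cos(2*t/5) + 15*sin(2*t/5))/10) dt + (3*B_t^3*sin(2*t/5)) dB_t

Itô's formula for f(t, x): d f(t, B_t) = (f_t + (1/2) f_xx) dt + f_x dB_t. Compute partials of f(t, x) = 3*x^4*sin(2*t/5)/4:
  f_t(t,x)  = 3*x^4*cos(2*t/5)/10
  f_x(t,x)  = 3*x^3*sin(2*t/5)
  f_xx(t,x) = 9*x^2*sin(2*t/5)
Assemble drift = f_t + (1/2) f_xx = 3*x^2*(x^2*cos(2*t/5) + 15*sin(2*t/5))/10 and diffusion = f_x = 3*x^3*sin(2*t/5). Substituting x = B_t:
  d(3*B_t^4*sin(2*t/5)/4) = (3*B_t^2*(B_t^2*cos(2*t/5) + 15*sin(2*t/5))/10) dt + (3*B_t^3*sin(2*t/5)) dB_t.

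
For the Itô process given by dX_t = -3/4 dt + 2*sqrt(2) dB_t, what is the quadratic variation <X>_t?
<X>_t = 8*t

For an Itô process dX_t = a(t) dt + b(t) dB_t, the quadratic variation is <X>_t = int_0^t b(s)^2 ds (the drift term does not contribute). Here b(s) = 2*sqrt(2), so
  b(s)^2 = 8.
Integrating from 0 to t:
  <X>_t = int_0^t (8) ds = 8*t.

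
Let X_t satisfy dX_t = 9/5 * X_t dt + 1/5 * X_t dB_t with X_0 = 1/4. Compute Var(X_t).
Var(X_t) = (exp(t/25) - 1)*exp(18*t/5)/16

For GBM dX = mu X dt + sigma X dB with X_0 = x_0, apply Itô to Y = log X: dY = (mu - sigma^2/2) dt + sigma dB, so Y_t = log(x_0) + (mu - sigma^2/2) t + sigma B_t and hence X_t = x_0 * exp((mu - sigma^2/2) t + sigma B_t).
With mu = 9/5, sigma = 1/5, x_0 = 1/4, this gives:
  X_t = 1/4 * exp((89/50) * t + (1/5) * B_t).
Since sigma*B_t ~ Normal(0, sigma^2 t), E[exp(sigma*B_t)] = exp(sigma^2 t / 2); so E[X_t] = x_0 * exp((mu - sigma^2/2) t) * exp(sigma^2 t / 2) = x_0 * exp(mu t) = exp(9*t/5)/4.
Var(X_t) = E[X_t^2] - (E[X_t])^2 = x_0^2 * exp(2 mu t) * (exp(sigma^2 t) - 1) = (exp(t/25) - 1)*exp(18*t/5)/16.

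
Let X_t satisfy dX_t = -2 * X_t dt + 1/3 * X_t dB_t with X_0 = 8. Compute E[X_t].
E[X_t] = 8*exp(-2*t)

For GBM dX = mu X dt + sigma X dB with X_0 = x_0, apply Itô to Y = log X: dY = (mu - sigma^2/2) dt + sigma dB, so Y_t = log(x_0) + (mu - sigma^2/2) t + sigma B_t and hence X_t = x_0 * exp((mu - sigma^2/2) t + sigma B_t).
With mu = -2, sigma = 1/3, x_0 = 8, this gives:
  X_t = 8 * exp((-37/18) * t + (1/3) * B_t).
Since sigma*B_t ~ Normal(0, sigma^2 t), E[exp(sigma*B_t)] = exp(sigma^2 t / 2); so E[X_t] = x_0 * exp((mu - sigma^2/2) t) * exp(sigma^2 t / 2) = x_0 * exp(mu t) = 8*exp(-2*t).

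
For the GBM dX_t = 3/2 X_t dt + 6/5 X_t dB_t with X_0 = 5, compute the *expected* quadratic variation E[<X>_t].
E[<X>_t] = 300*exp(111*t/25)/37 - 300/37

<X>_t = int_0^t ((6/5) * X_s)^2 ds. Taking expectation inside the integral: E[<X>_t] = (6/5)^2 * int_0^t E[X_s^2] ds. For GBM, E[X_s^2] = x_0^2 * exp((2 mu + sigma^2) s). Integrating:
  E[<X>_t] = (6/5)^2 * 5^2 * (exp((2*(3/2) + (6/5)^2) t) - 1) / (2*(3/2) + (6/5)^2)
           = (6/5)^2 * 5^2 * (exp((111/25) t) - 1) / (111/25) = 300*exp(111*t/25)/37 - 300/37.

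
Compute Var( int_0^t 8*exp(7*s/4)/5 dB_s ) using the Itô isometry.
Var = 128*exp(7*t/2)/175 - 128/175

The Itô integral of a deterministic integrand f(s) has mean 0 because each increment f(s) * (B_{s+ds} - B_s) has mean 0. By the Itô isometry:
  Var( int_0^t f(s) dB_s ) = E[ (int_0^t f(s) dB_s)^2 ] = int_0^t f(s)^2 ds.
Here f(s) = 8*exp(7*s/4)/5, so f(s)^2 = 64*exp(7*s/2)/25. Integrate:
  int_0^t (64*exp(7*s/2)/25) ds = 128*exp(7*t/2)/175 - 128/175.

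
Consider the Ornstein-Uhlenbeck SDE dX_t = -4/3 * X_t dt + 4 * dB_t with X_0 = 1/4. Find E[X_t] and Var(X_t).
E[X_t] = exp(-4*t/3)/4; Var(X_t) = 6 - 6*exp(-8*t/3)

The OU SDE dX = -theta X dt + sigma dB admits the integrating factor exp(theta t): d(exp(theta t) X_t) = sigma exp(theta t) dB_t. Integrating from 0 to t:
  X_t = x_0 * exp(-theta t) + sigma * int_0^t exp(-theta (t-s)) dB_s.
The Itô integral has mean 0 and (by the Itô isometry) variance sigma^2 * int_0^t exp(-2 theta (t - s)) ds = sigma^2 * (1 - exp(-2 theta t)) / (2 theta).
With theta = 4/3, sigma = 4, x_0 = 1/4:
  E[X_t] = 1/4 * exp(-4/3 t) = exp(-4*t/3)/4
  Var(X_t) = (4)^2 * (1 - exp(-2*4/3 t)) / (2 * 4/3) = 6 - 6*exp(-8*t/3).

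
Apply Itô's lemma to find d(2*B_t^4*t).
d(2*B_t^4*t) = (2*B_t^2*(B_t^2 + 6*t)) dt + (8*B_t^3*t) dB_t

Itô's formula for f(t, x): d f(t, B_t) = (f_t + (1/2) f_xx) dt + f_x dB_t. Compute partials of f(t, x) = 2*t*x^4:
  f_t(t,x)  = 2*x^4
  f_x(t,x)  = 8*t*x^3
  f_xx(t,x) = 24*t*x^2
Assemble drift = f_t + (1/2) f_xx = 2*x^2*(6*t + x^2) and diffusion = f_x = 8*t*x^3. Substituting x = B_t:
  d(2*B_t^4*t) = (2*B_t^2*(B_t^2 + 6*t)) dt + (8*B_t^3*t) dB_t.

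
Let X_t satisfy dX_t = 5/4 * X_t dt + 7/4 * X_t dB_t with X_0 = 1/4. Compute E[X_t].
E[X_t] = exp(5*t/4)/4

For GBM dX = mu X dt + sigma X dB with X_0 = x_0, apply Itô to Y = log X: dY = (mu - sigma^2/2) dt + sigma dB, so Y_t = log(x_0) + (mu - sigma^2/2) t + sigma B_t and hence X_t = x_0 * exp((mu - sigma^2/2) t + sigma B_t).
With mu = 5/4, sigma = 7/4, x_0 = 1/4, this gives:
  X_t = 1/4 * exp((-9/32) * t + (7/4) * B_t).
Since sigma*B_t ~ Normal(0, sigma^2 t), E[exp(sigma*B_t)] = exp(sigma^2 t / 2); so E[X_t] = x_0 * exp((mu - sigma^2/2) t) * exp(sigma^2 t / 2) = x_0 * exp(mu t) = exp(5*t/4)/4.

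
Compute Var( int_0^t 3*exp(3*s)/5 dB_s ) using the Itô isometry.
Var = 3*exp(6*t)/50 - 3/50

The Itô integral of a deterministic integrand f(s) has mean 0 because each increment f(s) * (B_{s+ds} - B_s) has mean 0. By the Itô isometry:
  Var( int_0^t f(s) dB_s ) = E[ (int_0^t f(s) dB_s)^2 ] = int_0^t f(s)^2 ds.
Here f(s) = 3*exp(3*s)/5, so f(s)^2 = 9*exp(6*s)/25. Integrate:
  int_0^t (9*exp(6*s)/25) ds = 3*exp(6*t)/50 - 3/50.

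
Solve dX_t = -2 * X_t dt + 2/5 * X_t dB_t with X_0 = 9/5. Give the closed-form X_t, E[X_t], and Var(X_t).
X_t = 9/5 * exp((-52/25) t + (2/5) B_t); E[X_t] = 9*exp(-2*t)/5; Var(X_t) = (81*exp(4*t/25) - 81)*exp(-4*t)/25

For GBM dX = mu X dt + sigma X dB with X_0 = x_0, apply Itô to Y = log X: dY = (mu - sigma^2/2) dt + sigma dB, so Y_t = log(x_0) + (mu - sigma^2/2) t + sigma B_t and hence X_t = x_0 * exp((mu - sigma^2/2) t + sigma B_t).
With mu = -2, sigma = 2/5, x_0 = 9/5, this gives:
  X_t = 9/5 * exp((-52/25) * t + (2/5) * B_t).
Since sigma*B_t ~ Normal(0, sigma^2 t), E[exp(sigma*B_t)] = exp(sigma^2 t / 2); so E[X_t] = x_0 * exp((mu - sigma^2/2) t) * exp(sigma^2 t / 2) = x_0 * exp(mu t) = 9*exp(-2*t)/5.
Var(X_t) = E[X_t^2] - (E[X_t])^2 = x_0^2 * exp(2 mu t) * (exp(sigma^2 t) - 1) = (81*exp(4*t/25) - 81)*exp(-4*t)/25.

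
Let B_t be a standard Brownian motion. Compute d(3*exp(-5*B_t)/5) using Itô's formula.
d(3*exp(-5*B_t)/5) = (15*exp(-5*B_t)/2) dt + (-3*exp(-5*B_t)) dB_t

Itô's formula for f(B_t) gives d f(B_t) = f'(B_t) dB_t + (1/2) f''(B_t) dt. Compute derivatives of f(x) = 3*exp(-5*x)/5:
  f'(x)  = -3*exp(-5*x)
  f''(x) = 15*exp(-5*x)
Substitute x = B_t and multiply the f'' term by 1/2:
  drift     = (1/2) * (15*exp(-5*x)) evaluated at B_t = 15*exp(-5*B_t)/2
  diffusion = (-3*exp(-5*x)) evaluated at B_t = -3*exp(-5*B_t)
Therefore d(3*exp(-5*B_t)/5) = (15*exp(-5*B_t)/2) dt + (-3*exp(-5*B_t)) dB_t.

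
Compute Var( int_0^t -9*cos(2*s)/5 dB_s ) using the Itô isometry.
Var = 81*t/50 + 81*sin(4*t)/200

The Itô integral of a deterministic integrand f(s) has mean 0 because each increment f(s) * (B_{s+ds} - B_s) has mean 0. By the Itô isometry:
  Var( int_0^t f(s) dB_s ) = E[ (int_0^t f(s) dB_s)^2 ] = int_0^t f(s)^2 ds.
Here f(s) = -9*cos(2*s)/5, so f(s)^2 = 81*cos(2*s)^2/25. Integrate:
  int_0^t (81*cos(2*s)^2/25) ds = 81*t/50 + 81*sin(4*t)/200.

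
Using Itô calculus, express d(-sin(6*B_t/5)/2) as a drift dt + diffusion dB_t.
d(-sin(6*B_t/5)/2) = (9*sin(6*B_t/5)/25) dt + (-3*cos(6*B_t/5)/5) dB_t

Itô's formula for f(B_t) gives d f(B_t) = f'(B_t) dB_t + (1/2) f''(B_t) dt. Compute derivatives of f(x) = -sin(6*x/5)/2:
  f'(x)  = -3*cos(6*x/5)/5
  f''(x) = 18*sin(6*x/5)/25
Substitute x = B_t and multiply the f'' term by 1/2:
  drift     = (1/2) * (18*sin(6*x/5)/25) evaluated at B_t = 9*sin(6*B_t/5)/25
  diffusion = (-3*cos(6*x/5)/5) evaluated at B_t = -3*cos(6*B_t/5)/5
Therefore d(-sin(6*B_t/5)/2) = (9*sin(6*B_t/5)/25) dt + (-3*cos(6*B_t/5)/5) dB_t.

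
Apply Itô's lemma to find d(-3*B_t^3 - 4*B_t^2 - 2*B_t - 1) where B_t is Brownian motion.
d(-3*B_t^3 - 4*B_t^2 - 2*B_t - 1) = (-9*B_t - 4) dt + (-9*B_t^2 - 8*B_t - 2) dB_t

Itô's formula for f(B_t) gives d f(B_t) = f'(B_t) dB_t + (1/2) f''(B_t) dt. Compute derivatives of f(x) = -3*x^3 - 4*x^2 - 2*x - 1:
  f'(x)  = -9*x^2 - 8*x - 2
  f''(x) = -18*x - 8
Substitute x = B_t and multiply the f'' term by 1/2:
  drift     = (1/2) * (-18*x - 8) evaluated at B_t = -9*B_t - 4
  diffusion = (-9*x^2 - 8*x - 2) evaluated at B_t = -9*B_t^2 - 8*B_t - 2
Therefore d(-3*B_t^3 - 4*B_t^2 - 2*B_t - 1) = (-9*B_t - 4) dt + (-9*B_t^2 - 8*B_t - 2) dB_t.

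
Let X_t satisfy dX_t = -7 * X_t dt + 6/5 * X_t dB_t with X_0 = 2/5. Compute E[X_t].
E[X_t] = 2*exp(-7*t)/5

For GBM dX = mu X dt + sigma X dB with X_0 = x_0, apply Itô to Y = log X: dY = (mu - sigma^2/2) dt + sigma dB, so Y_t = log(x_0) + (mu - sigma^2/2) t + sigma B_t and hence X_t = x_0 * exp((mu - sigma^2/2) t + sigma B_t).
With mu = -7, sigma = 6/5, x_0 = 2/5, this gives:
  X_t = 2/5 * exp((-193/25) * t + (6/5) * B_t).
Since sigma*B_t ~ Normal(0, sigma^2 t), E[exp(sigma*B_t)] = exp(sigma^2 t / 2); so E[X_t] = x_0 * exp((mu - sigma^2/2) t) * exp(sigma^2 t / 2) = x_0 * exp(mu t) = 2*exp(-7*t)/5.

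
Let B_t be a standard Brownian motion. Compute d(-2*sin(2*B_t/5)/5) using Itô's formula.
d(-2*sin(2*B_t/5)/5) = (4*sin(2*B_t/5)/125) dt + (-4*cos(2*B_t/5)/25) dB_t

Itô's formula for f(B_t) gives d f(B_t) = f'(B_t) dB_t + (1/2) f''(B_t) dt. Compute derivatives of f(x) = -2*sin(2*x/5)/5:
  f'(x)  = -4*cos(2*x/5)/25
  f''(x) = 8*sin(2*x/5)/125
Substitute x = B_t and multiply the f'' term by 1/2:
  drift     = (1/2) * (8*sin(2*x/5)/125) evaluated at B_t = 4*sin(2*B_t/5)/125
  diffusion = (-4*cos(2*x/5)/25) evaluated at B_t = -4*cos(2*B_t/5)/25
Therefore d(-2*sin(2*B_t/5)/5) = (4*sin(2*B_t/5)/125) dt + (-4*cos(2*B_t/5)/25) dB_t.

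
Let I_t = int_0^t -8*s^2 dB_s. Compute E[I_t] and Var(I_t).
E[I_t] = 0; Var(I_t) = 64*t^5/5

The Itô integral of a deterministic integrand f(s) has mean 0 because each increment f(s) * (B_{s+ds} - B_s) has mean 0. By the Itô isometry:
  Var( int_0^t f(s) dB_s ) = E[ (int_0^t f(s) dB_s)^2 ] = int_0^t f(s)^2 ds.
Here f(s) = -8*s^2, so f(s)^2 = 64*s^4. Integrate:
  int_0^t (64*s^4) ds = 64*t^5/5.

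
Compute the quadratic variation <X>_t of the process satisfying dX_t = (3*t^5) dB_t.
<X>_t = 9*t^11/11

For an Itô process dX_t = a(t) dt + b(t) dB_t, the quadratic variation is <X>_t = int_0^t b(s)^2 ds (the drift term does not contribute). Here b(s) = 3*s^5, so
  b(s)^2 = 9*s^10.
Integrating from 0 to t:
  <X>_t = int_0^t (9*s^10) ds = 9*t^11/11.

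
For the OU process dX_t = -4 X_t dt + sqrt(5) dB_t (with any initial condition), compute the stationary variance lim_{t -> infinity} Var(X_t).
lim Var(X_t) = 5/8

The OU SDE dX = -theta X dt + sigma dB admits the integrating factor exp(theta t): d(exp(theta t) X_t) = sigma exp(theta t) dB_t. Integrating from 0 to t gives X_t = x_0 * exp(-theta t) + sigma * int_0^t exp(-theta (t-s)) dB_s for any initial x_0. The Itô integral has variance (by the Itô isometry) sigma^2 * int_0^t exp(-2 theta (t - s)) ds = sigma^2 * (1 - exp(-2 theta t)) / (2 theta), independent of x_0.
With theta = 4, sigma = sqrt(5):
  Var(X_t) = (sqrt(5))^2 * (1 - exp(-2*4 t)) / (2 * 4) = 5/8 - 5*exp(-8*t)/8.
As t -> infinity, exp(-2*4 t) -> 0, so the stationary variance is sigma^2 / (2 theta) = 5/8.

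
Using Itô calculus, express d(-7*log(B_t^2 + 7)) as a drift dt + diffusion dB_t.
d(-7*log(B_t^2 + 7)) = (7*(B_t^2 - 7)/(B_t^2 + 7)^2) dt + (-14*B_t/(B_t^2 + 7)) dB_t

Itô's formula for f(B_t) gives d f(B_t) = f'(B_t) dB_t + (1/2) f''(B_t) dt. Compute derivatives of f(x) = -7*log(x^2 + 7):
  f'(x)  = -14*x/(x^2 + 7)
  f''(x) = 14*(x^2 - 7)/(x^2 + 7)^2
Substitute x = B_t and multiply the f'' term by 1/2:
  drift     = (1/2) * (14*(x^2 - 7)/(x^2 + 7)^2) evaluated at B_t = 7*(B_t^2 - 7)/(B_t^2 + 7)^2
  diffusion = (-14*x/(x^2 + 7)) evaluated at B_t = -14*B_t/(B_t^2 + 7)
Therefore d(-7*log(B_t^2 + 7)) = (7*(B_t^2 - 7)/(B_t^2 + 7)^2) dt + (-14*B_t/(B_t^2 + 7)) dB_t.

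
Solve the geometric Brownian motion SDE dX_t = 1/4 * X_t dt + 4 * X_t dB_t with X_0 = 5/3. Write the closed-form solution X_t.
X_t = 5/3 * exp((-31/4) * t + (4) * B_t)

For GBM dX = mu X dt + sigma X dB with X_0 = x_0, apply Itô to Y = log X: dY = (mu - sigma^2/2) dt + sigma dB, so Y_t = log(x_0) + (mu - sigma^2/2) t + sigma B_t and hence X_t = x_0 * exp((mu - sigma^2/2) t + sigma B_t).
With mu = 1/4, sigma = 4, x_0 = 5/3, this gives:
  X_t = 5/3 * exp((-31/4) * t + (4) * B_t).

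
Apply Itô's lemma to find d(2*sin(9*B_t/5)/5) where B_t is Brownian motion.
d(2*sin(9*B_t/5)/5) = (-81*sin(9*B_t/5)/125) dt + (18*cos(9*B_t/5)/25) dB_t

Itô's formula for f(B_t) gives d f(B_t) = f'(B_t) dB_t + (1/2) f''(B_t) dt. Compute derivatives of f(x) = 2*sin(9*x/5)/5:
  f'(x)  = 18*cos(9*x/5)/25
  f''(x) = -162*sin(9*x/5)/125
Substitute x = B_t and multiply the f'' term by 1/2:
  drift     = (1/2) * (-162*sin(9*x/5)/125) evaluated at B_t = -81*sin(9*B_t/5)/125
  diffusion = (18*cos(9*x/5)/25) evaluated at B_t = 18*cos(9*B_t/5)/25
Therefore d(2*sin(9*B_t/5)/5) = (-81*sin(9*B_t/5)/125) dt + (18*cos(9*B_t/5)/25) dB_t.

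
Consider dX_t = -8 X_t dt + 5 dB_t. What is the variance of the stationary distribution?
lim Var(X_t) = 25/16

The OU SDE dX = -theta X dt + sigma dB admits the integrating factor exp(theta t): d(exp(theta t) X_t) = sigma exp(theta t) dB_t. Integrating from 0 to t gives X_t = x_0 * exp(-theta t) + sigma * int_0^t exp(-theta (t-s)) dB_s for any initial x_0. The Itô integral has variance (by the Itô isometry) sigma^2 * int_0^t exp(-2 theta (t - s)) ds = sigma^2 * (1 - exp(-2 theta t)) / (2 theta), independent of x_0.
With theta = 8, sigma = 5:
  Var(X_t) = (5)^2 * (1 - exp(-2*8 t)) / (2 * 8) = 25/16 - 25*exp(-16*t)/16.
As t -> infinity, exp(-2*8 t) -> 0, so the stationary variance is sigma^2 / (2 theta) = 25/16.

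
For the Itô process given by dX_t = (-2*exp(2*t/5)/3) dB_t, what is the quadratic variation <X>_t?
<X>_t = 5*exp(4*t/5)/9 - 5/9

For an Itô process dX_t = a(t) dt + b(t) dB_t, the quadratic variation is <X>_t = int_0^t b(s)^2 ds (the drift term does not contribute). Here b(s) = -2*exp(2*s/5)/3, so
  b(s)^2 = 4*exp(4*s/5)/9.
Integrating from 0 to t:
  <X>_t = int_0^t (4*exp(4*s/5)/9) ds = 5*exp(4*t/5)/9 - 5/9.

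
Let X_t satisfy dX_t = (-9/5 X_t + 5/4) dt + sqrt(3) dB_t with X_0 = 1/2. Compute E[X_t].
E[X_t] = 25/36 - 7*exp(-9*t/5)/36

Taking expectations and using E[dB_t] = 0, the mean m(t) = E[X_t] satisfies the ODE m'(t) = a m(t) + b with m(0) = x_0. With a = -9/5, b = 5/4, x_0 = 1/2, the solution is
  m(t) = x_0 * exp(a t) + (b/a) * (exp(a t) - 1)
       = (1/2) * exp((-9/5) t) + ((5/4)/(-9/5)) * (exp((-9/5) t) - 1)
       = 25/36 - 7*exp(-9*t/5)/36.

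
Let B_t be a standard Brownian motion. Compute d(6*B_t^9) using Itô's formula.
d(6*B_t^9) = (216*B_t^7) dt + (54*B_t^8) dB_t

Itô's formula for f(B_t) gives d f(B_t) = f'(B_t) dB_t + (1/2) f''(B_t) dt. Compute derivatives of f(x) = 6*x^9:
  f'(x)  = 54*x^8
  f''(x) = 432*x^7
Substitute x = B_t and multiply the f'' term by 1/2:
  drift     = (1/2) * (432*x^7) evaluated at B_t = 216*B_t^7
  diffusion = (54*x^8) evaluated at B_t = 54*B_t^8
Therefore d(6*B_t^9) = (216*B_t^7) dt + (54*B_t^8) dB_t.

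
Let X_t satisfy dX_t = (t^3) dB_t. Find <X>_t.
<X>_t = t^7/7

For an Itô process dX_t = a(t) dt + b(t) dB_t, the quadratic variation is <X>_t = int_0^t b(s)^2 ds (the drift term does not contribute). Here b(s) = s^3, so
  b(s)^2 = s^6.
Integrating from 0 to t:
  <X>_t = int_0^t (s^6) ds = t^7/7.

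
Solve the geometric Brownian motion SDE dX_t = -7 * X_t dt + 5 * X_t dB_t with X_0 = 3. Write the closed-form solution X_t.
X_t = 3 * exp((-39/2) * t + (5) * B_t)

For GBM dX = mu X dt + sigma X dB with X_0 = x_0, apply Itô to Y = log X: dY = (mu - sigma^2/2) dt + sigma dB, so Y_t = log(x_0) + (mu - sigma^2/2) t + sigma B_t and hence X_t = x_0 * exp((mu - sigma^2/2) t + sigma B_t).
With mu = -7, sigma = 5, x_0 = 3, this gives:
  X_t = 3 * exp((-39/2) * t + (5) * B_t).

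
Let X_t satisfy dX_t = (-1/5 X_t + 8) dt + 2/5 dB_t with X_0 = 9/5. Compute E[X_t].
E[X_t] = 40 - 191*exp(-t/5)/5

Taking expectations and using E[dB_t] = 0, the mean m(t) = E[X_t] satisfies the ODE m'(t) = a m(t) + b with m(0) = x_0. With a = -1/5, b = 8, x_0 = 9/5, the solution is
  m(t) = x_0 * exp(a t) + (b/a) * (exp(a t) - 1)
       = (9/5) * exp((-1/5) t) + (8/(-1/5)) * (exp((-1/5) t) - 1)
       = 40 - 191*exp(-t/5)/5.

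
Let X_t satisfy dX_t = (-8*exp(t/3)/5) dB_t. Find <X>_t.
<X>_t = 96*exp(2*t/3)/25 - 96/25

For an Itô process dX_t = a(t) dt + b(t) dB_t, the quadratic variation is <X>_t = int_0^t b(s)^2 ds (the drift term does not contribute). Here b(s) = -8*exp(s/3)/5, so
  b(s)^2 = 64*exp(2*s/3)/25.
Integrating from 0 to t:
  <X>_t = int_0^t (64*exp(2*s/3)/25) ds = 96*exp(2*t/3)/25 - 96/25.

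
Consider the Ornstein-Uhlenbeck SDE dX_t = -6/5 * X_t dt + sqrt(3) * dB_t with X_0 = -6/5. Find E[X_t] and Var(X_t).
E[X_t] = -6*exp(-6*t/5)/5; Var(X_t) = 5/4 - 5*exp(-12*t/5)/4

The OU SDE dX = -theta X dt + sigma dB admits the integrating factor exp(theta t): d(exp(theta t) X_t) = sigma exp(theta t) dB_t. Integrating from 0 to t:
  X_t = x_0 * exp(-theta t) + sigma * int_0^t exp(-theta (t-s)) dB_s.
The Itô integral has mean 0 and (by the Itô isometry) variance sigma^2 * int_0^t exp(-2 theta (t - s)) ds = sigma^2 * (1 - exp(-2 theta t)) / (2 theta).
With theta = 6/5, sigma = sqrt(3), x_0 = -6/5:
  E[X_t] = -6/5 * exp(-6/5 t) = -6*exp(-6*t/5)/5
  Var(X_t) = (sqrt(3))^2 * (1 - exp(-2*6/5 t)) / (2 * 6/5) = 5/4 - 5*exp(-12*t/5)/4.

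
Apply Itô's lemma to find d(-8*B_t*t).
d(-8*B_t*t) = (-8*B_t) dt + (-8*t) dB_t

Itô's formula for f(t, x): d f(t, B_t) = (f_t + (1/2) f_xx) dt + f_x dB_t. Compute partials of f(t, x) = -8*t*x:
  f_t(t,x)  = -8*x
  f_x(t,x)  = -8*t
  f_xx(t,x) = 0
Assemble drift = f_t + (1/2) f_xx = -8*x and diffusion = f_x = -8*t. Substituting x = B_t:
  d(-8*B_t*t) = (-8*B_t) dt + (-8*t) dB_t.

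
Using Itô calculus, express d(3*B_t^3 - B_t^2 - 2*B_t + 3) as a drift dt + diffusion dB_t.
d(3*B_t^3 - B_t^2 - 2*B_t + 3) = (9*B_t - 1) dt + (9*B_t^2 - 2*B_t - 2) dB_t

Itô's formula for f(B_t) gives d f(B_t) = f'(B_t) dB_t + (1/2) f''(B_t) dt. Compute derivatives of f(x) = 3*x^3 - x^2 - 2*x + 3:
  f'(x)  = 9*x^2 - 2*x - 2
  f''(x) = 18*x - 2
Substitute x = B_t and multiply the f'' term by 1/2:
  drift     = (1/2) * (18*x - 2) evaluated at B_t = 9*B_t - 1
  diffusion = (9*x^2 - 2*x - 2) evaluated at B_t = 9*B_t^2 - 2*B_t - 2
Therefore d(3*B_t^3 - B_t^2 - 2*B_t + 3) = (9*B_t - 1) dt + (9*B_t^2 - 2*B_t - 2) dB_t.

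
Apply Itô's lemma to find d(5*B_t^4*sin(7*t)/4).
d(5*B_t^4*sin(7*t)/4) = (5*B_t^2*(7*B_t^2*cos(7*t) + 6*sin(7*t))/4) dt + (5*B_t^3*sin(7*t)) dB_t

Itô's formula for f(t, x): d f(t, B_t) = (f_t + (1/2) f_xx) dt + f_x dB_t. Compute partials of f(t, x) = 5*x^4*sin(7*t)/4:
  f_t(t,x)  = 35*x^4*cos(7*t)/4
  f_x(t,x)  = 5*x^3*sin(7*t)
  f_xx(t,x) = 15*x^2*sin(7*t)
Assemble drift = f_t + (1/2) f_xx = 5*x^2*(7*x^2*cos(7*t) + 6*sin(7*t))/4 and diffusion = f_x = 5*x^3*sin(7*t). Substituting x = B_t:
  d(5*B_t^4*sin(7*t)/4) = (5*B_t^2*(7*B_t^2*cos(7*t) + 6*sin(7*t))/4) dt + (5*B_t^3*sin(7*t)) dB_t.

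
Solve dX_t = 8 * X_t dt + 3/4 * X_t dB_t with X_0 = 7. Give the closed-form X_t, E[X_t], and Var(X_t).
X_t = 7 * exp((247/32) t + (3/4) B_t); E[X_t] = 7*exp(8*t); Var(X_t) = 49*(exp(9*t/16) - 1)*exp(16*t)

For GBM dX = mu X dt + sigma X dB with X_0 = x_0, apply Itô to Y = log X: dY = (mu - sigma^2/2) dt + sigma dB, so Y_t = log(x_0) + (mu - sigma^2/2) t + sigma B_t and hence X_t = x_0 * exp((mu - sigma^2/2) t + sigma B_t).
With mu = 8, sigma = 3/4, x_0 = 7, this gives:
  X_t = 7 * exp((247/32) * t + (3/4) * B_t).
Since sigma*B_t ~ Normal(0, sigma^2 t), E[exp(sigma*B_t)] = exp(sigma^2 t / 2); so E[X_t] = x_0 * exp((mu - sigma^2/2) t) * exp(sigma^2 t / 2) = x_0 * exp(mu t) = 7*exp(8*t).
Var(X_t) = E[X_t^2] - (E[X_t])^2 = x_0^2 * exp(2 mu t) * (exp(sigma^2 t) - 1) = 49*(exp(9*t/16) - 1)*exp(16*t).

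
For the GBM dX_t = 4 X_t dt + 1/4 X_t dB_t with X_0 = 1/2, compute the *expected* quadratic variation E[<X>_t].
E[<X>_t] = exp(129*t/16)/516 - 1/516

<X>_t = int_0^t ((1/4) * X_s)^2 ds. Taking expectation inside the integral: E[<X>_t] = (1/4)^2 * int_0^t E[X_s^2] ds. For GBM, E[X_s^2] = x_0^2 * exp((2 mu + sigma^2) s). Integrating:
  E[<X>_t] = (1/4)^2 * (1/2)^2 * (exp((2*4 + (1/4)^2) t) - 1) / (2*4 + (1/4)^2)
           = (1/4)^2 * (1/2)^2 * (exp((129/16) t) - 1) / (129/16) = exp(129*t/16)/516 - 1/516.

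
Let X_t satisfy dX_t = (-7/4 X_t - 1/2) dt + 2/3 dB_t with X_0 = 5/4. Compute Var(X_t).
Var(X_t) = 8/63 - 8*exp(-7*t/2)/63

The variance V(t) = Var(X_t) satisfies V'(t) = 2 a V(t) + c^2 with V(0) = 0 (drift coefficient is linear in X, diffusion is constant). With a = -7/4, c = 2/3, the solution is
  V(t) = (c^2 / (2 a)) * (exp(2 a t) - 1)
       = ((2/3)^2 / (2*(-7/4))) * (exp((-7/2) t) - 1)
       = 8/63 - 8*exp(-7*t/2)/63.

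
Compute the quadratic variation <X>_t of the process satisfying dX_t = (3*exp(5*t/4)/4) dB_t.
<X>_t = 9*exp(5*t/2)/40 - 9/40

For an Itô process dX_t = a(t) dt + b(t) dB_t, the quadratic variation is <X>_t = int_0^t b(s)^2 ds (the drift term does not contribute). Here b(s) = 3*exp(5*s/4)/4, so
  b(s)^2 = 9*exp(5*s/2)/16.
Integrating from 0 to t:
  <X>_t = int_0^t (9*exp(5*s/2)/16) ds = 9*exp(5*t/2)/40 - 9/40.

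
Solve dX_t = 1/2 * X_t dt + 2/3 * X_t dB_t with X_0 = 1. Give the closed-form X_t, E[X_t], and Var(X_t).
X_t = 1 * exp((5/18) t + (2/3) B_t); E[X_t] = exp(t/2); Var(X_t) = exp(13*t/9) - exp(t)

For GBM dX = mu X dt + sigma X dB with X_0 = x_0, apply Itô to Y = log X: dY = (mu - sigma^2/2) dt + sigma dB, so Y_t = log(x_0) + (mu - sigma^2/2) t + sigma B_t and hence X_t = x_0 * exp((mu - sigma^2/2) t + sigma B_t).
With mu = 1/2, sigma = 2/3, x_0 = 1, this gives:
  X_t = 1 * exp((5/18) * t + (2/3) * B_t).
Since sigma*B_t ~ Normal(0, sigma^2 t), E[exp(sigma*B_t)] = exp(sigma^2 t / 2); so E[X_t] = x_0 * exp((mu - sigma^2/2) t) * exp(sigma^2 t / 2) = x_0 * exp(mu t) = exp(t/2).
Var(X_t) = E[X_t^2] - (E[X_t])^2 = x_0^2 * exp(2 mu t) * (exp(sigma^2 t) - 1) = exp(13*t/9) - exp(t).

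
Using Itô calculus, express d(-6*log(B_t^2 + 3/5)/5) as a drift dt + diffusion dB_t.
d(-6*log(B_t^2 + 3/5)/5) = (6*(5*B_t^2 - 3)/(5*B_t^2 + 3)^2) dt + (-12*B_t/(5*B_t^2 + 3)) dB_t

Itô's formula for f(B_t) gives d f(B_t) = f'(B_t) dB_t + (1/2) f''(B_t) dt. Compute derivatives of f(x) = -6*log(x^2 + 3/5)/5:
  f'(x)  = -12*x/(5*x^2 + 3)
  f''(x) = 12*(5*x^2 - 3)/(5*x^2 + 3)^2
Substitute x = B_t and multiply the f'' term by 1/2:
  drift     = (1/2) * (12*(5*x^2 - 3)/(5*x^2 + 3)^2) evaluated at B_t = 6*(5*B_t^2 - 3)/(5*B_t^2 + 3)^2
  diffusion = (-12*x/(5*x^2 + 3)) evaluated at B_t = -12*B_t/(5*B_t^2 + 3)
Therefore d(-6*log(B_t^2 + 3/5)/5) = (6*(5*B_t^2 - 3)/(5*B_t^2 + 3)^2) dt + (-12*B_t/(5*B_t^2 + 3)) dB_t.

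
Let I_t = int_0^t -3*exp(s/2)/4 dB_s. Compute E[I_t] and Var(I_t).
E[I_t] = 0; Var(I_t) = 9*exp(t)/16 - 9/16

The Itô integral of a deterministic integrand f(s) has mean 0 because each increment f(s) * (B_{s+ds} - B_s) has mean 0. By the Itô isometry:
  Var( int_0^t f(s) dB_s ) = E[ (int_0^t f(s) dB_s)^2 ] = int_0^t f(s)^2 ds.
Here f(s) = -3*exp(s/2)/4, so f(s)^2 = 9*exp(s)/16. Integrate:
  int_0^t (9*exp(s)/16) ds = 9*exp(t)/16 - 9/16.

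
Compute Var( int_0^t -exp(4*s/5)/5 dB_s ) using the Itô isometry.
Var = exp(8*t/5)/40 - 1/40

The Itô integral of a deterministic integrand f(s) has mean 0 because each increment f(s) * (B_{s+ds} - B_s) has mean 0. By the Itô isometry:
  Var( int_0^t f(s) dB_s ) = E[ (int_0^t f(s) dB_s)^2 ] = int_0^t f(s)^2 ds.
Here f(s) = -exp(4*s/5)/5, so f(s)^2 = exp(8*s/5)/25. Integrate:
  int_0^t (exp(8*s/5)/25) ds = exp(8*t/5)/40 - 1/40.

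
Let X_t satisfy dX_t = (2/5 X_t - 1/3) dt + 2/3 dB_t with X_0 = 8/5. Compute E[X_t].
E[X_t] = 23*exp(2*t/5)/30 + 5/6

Taking expectations and using E[dB_t] = 0, the mean m(t) = E[X_t] satisfies the ODE m'(t) = a m(t) + b with m(0) = x_0. With a = 2/5, b = -1/3, x_0 = 8/5, the solution is
  m(t) = x_0 * exp(a t) + (b/a) * (exp(a t) - 1)
       = (8/5) * exp((2/5) t) + ((-1/3)/(2/5)) * (exp((2/5) t) - 1)
       = 23*exp(2*t/5)/30 + 5/6.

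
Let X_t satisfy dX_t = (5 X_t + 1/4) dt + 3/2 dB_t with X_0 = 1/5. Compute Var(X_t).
Var(X_t) = 9*exp(10*t)/40 - 9/40

The variance V(t) = Var(X_t) satisfies V'(t) = 2 a V(t) + c^2 with V(0) = 0 (drift coefficient is linear in X, diffusion is constant). With a = 5, c = 3/2, the solution is
  V(t) = (c^2 / (2 a)) * (exp(2 a t) - 1)
       = ((3/2)^2 / (2*5)) * (exp(10 t) - 1)
       = 9*exp(10*t)/40 - 9/40.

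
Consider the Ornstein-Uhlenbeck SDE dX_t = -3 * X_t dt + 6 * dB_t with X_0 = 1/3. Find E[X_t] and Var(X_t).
E[X_t] = exp(-3*t)/3; Var(X_t) = 6 - 6*exp(-6*t)

The OU SDE dX = -theta X dt + sigma dB admits the integrating factor exp(theta t): d(exp(theta t) X_t) = sigma exp(theta t) dB_t. Integrating from 0 to t:
  X_t = x_0 * exp(-theta t) + sigma * int_0^t exp(-theta (t-s)) dB_s.
The Itô integral has mean 0 and (by the Itô isometry) variance sigma^2 * int_0^t exp(-2 theta (t - s)) ds = sigma^2 * (1 - exp(-2 theta t)) / (2 theta).
With theta = 3, sigma = 6, x_0 = 1/3:
  E[X_t] = 1/3 * exp(-3 t) = exp(-3*t)/3
  Var(X_t) = (6)^2 * (1 - exp(-2*3 t)) / (2 * 3) = 6 - 6*exp(-6*t).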